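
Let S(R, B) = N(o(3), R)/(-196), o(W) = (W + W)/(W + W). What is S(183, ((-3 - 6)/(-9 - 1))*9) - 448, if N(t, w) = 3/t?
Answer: -87811/196 ≈ -448.02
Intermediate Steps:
o(W) = 1 (o(W) = (2*W)/((2*W)) = (2*W)*(1/(2*W)) = 1)
S(R, B) = -3/196 (S(R, B) = (3/1)/(-196) = (3*1)*(-1/196) = 3*(-1/196) = -3/196)
S(183, ((-3 - 6)/(-9 - 1))*9) - 448 = -3/196 - 448 = -87811/196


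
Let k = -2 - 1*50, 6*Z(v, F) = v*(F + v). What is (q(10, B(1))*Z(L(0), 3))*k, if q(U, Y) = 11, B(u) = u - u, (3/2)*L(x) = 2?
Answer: -14872/27 ≈ -550.81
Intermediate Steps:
L(x) = 4/3 (L(x) = (2/3)*2 = 4/3)
Z(v, F) = v*(F + v)/6 (Z(v, F) = (v*(F + v))/6 = v*(F + v)/6)
B(u) = 0
k = -52 (k = -2 - 50 = -52)
(q(10, B(1))*Z(L(0), 3))*k = (11*((1/6)*(4/3)*(3 + 4/3)))*(-52) = (11*((1/6)*(4/3)*(13/3)))*(-52) = (11*(26/27))*(-52) = (286/27)*(-52) = -14872/27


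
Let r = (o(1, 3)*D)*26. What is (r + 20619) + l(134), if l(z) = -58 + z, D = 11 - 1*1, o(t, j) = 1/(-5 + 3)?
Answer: 20565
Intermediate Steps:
o(t, j) = -1/2 (o(t, j) = 1/(-2) = -1/2)
D = 10 (D = 11 - 1 = 10)
r = -130 (r = -1/2*10*26 = -5*26 = -130)
(r + 20619) + l(134) = (-130 + 20619) + (-58 + 134) = 20489 + 76 = 20565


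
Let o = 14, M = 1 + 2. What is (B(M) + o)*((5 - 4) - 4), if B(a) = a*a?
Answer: -69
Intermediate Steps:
M = 3
B(a) = a**2
(B(M) + o)*((5 - 4) - 4) = (3**2 + 14)*((5 - 4) - 4) = (9 + 14)*(1 - 4) = 23*(-3) = -69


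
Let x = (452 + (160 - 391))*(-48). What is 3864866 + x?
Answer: 3854258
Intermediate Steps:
x = -10608 (x = (452 - 231)*(-48) = 221*(-48) = -10608)
3864866 + x = 3864866 - 10608 = 3854258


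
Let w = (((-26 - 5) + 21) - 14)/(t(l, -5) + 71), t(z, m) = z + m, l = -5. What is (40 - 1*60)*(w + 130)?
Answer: -158120/61 ≈ -2592.1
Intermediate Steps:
t(z, m) = m + z
w = -24/61 (w = (((-26 - 5) + 21) - 14)/((-5 - 5) + 71) = ((-31 + 21) - 14)/(-10 + 71) = (-10 - 14)/61 = -24*1/61 = -24/61 ≈ -0.39344)
(40 - 1*60)*(w + 130) = (40 - 1*60)*(-24/61 + 130) = (40 - 60)*(7906/61) = -20*7906/61 = -158120/61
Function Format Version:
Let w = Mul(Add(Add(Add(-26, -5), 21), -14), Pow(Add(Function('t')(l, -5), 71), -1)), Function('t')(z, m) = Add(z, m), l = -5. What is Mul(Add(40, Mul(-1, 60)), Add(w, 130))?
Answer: Rational(-158120, 61) ≈ -2592.1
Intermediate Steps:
Function('t')(z, m) = Add(m, z)
w = Rational(-24, 61) (w = Mul(Add(Add(Add(-26, -5), 21), -14), Pow(Add(Add(-5, -5), 71), -1)) = Mul(Add(Add(-31, 21), -14), Pow(Add(-10, 71), -1)) = Mul(Add(-10, -14), Pow(61, -1)) = Mul(-24, Rational(1, 61)) = Rational(-24, 61) ≈ -0.39344)
Mul(Add(40, Mul(-1, 60)), Add(w, 130)) = Mul(Add(40, Mul(-1, 60)), Add(Rational(-24, 61), 130)) = Mul(Add(40, -60), Rational(7906, 61)) = Mul(-20, Rational(7906, 61)) = Rational(-158120, 61)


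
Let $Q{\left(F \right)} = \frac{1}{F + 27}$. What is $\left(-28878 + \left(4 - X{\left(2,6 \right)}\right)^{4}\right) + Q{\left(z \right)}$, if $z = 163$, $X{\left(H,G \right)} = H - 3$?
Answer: $- \frac{5368069}{190} \approx -28253.0$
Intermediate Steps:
$X{\left(H,G \right)} = -3 + H$ ($X{\left(H,G \right)} = H - 3 = -3 + H$)
$Q{\left(F \right)} = \frac{1}{27 + F}$
$\left(-28878 + \left(4 - X{\left(2,6 \right)}\right)^{4}\right) + Q{\left(z \right)} = \left(-28878 + \left(4 - \left(-3 + 2\right)\right)^{4}\right) + \frac{1}{27 + 163} = \left(-28878 + \left(4 - -1\right)^{4}\right) + \frac{1}{190} = \left(-28878 + \left(4 + 1\right)^{4}\right) + \frac{1}{190} = \left(-28878 + 5^{4}\right) + \frac{1}{190} = \left(-28878 + 625\right) + \frac{1}{190} = -28253 + \frac{1}{190} = - \frac{5368069}{190}$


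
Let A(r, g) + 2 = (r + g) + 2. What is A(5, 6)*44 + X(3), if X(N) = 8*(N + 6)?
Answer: 556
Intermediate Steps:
X(N) = 48 + 8*N (X(N) = 8*(6 + N) = 48 + 8*N)
A(r, g) = g + r (A(r, g) = -2 + ((r + g) + 2) = -2 + ((g + r) + 2) = -2 + (2 + g + r) = g + r)
A(5, 6)*44 + X(3) = (6 + 5)*44 + (48 + 8*3) = 11*44 + (48 + 24) = 484 + 72 = 556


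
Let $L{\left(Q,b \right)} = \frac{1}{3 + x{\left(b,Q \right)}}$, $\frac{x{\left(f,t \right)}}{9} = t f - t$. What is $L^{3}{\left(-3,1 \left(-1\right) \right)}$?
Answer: $\frac{1}{185193} \approx 5.3998 \cdot 10^{-6}$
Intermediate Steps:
$x{\left(f,t \right)} = - 9 t + 9 f t$ ($x{\left(f,t \right)} = 9 \left(t f - t\right) = 9 \left(f t - t\right) = 9 \left(- t + f t\right) = - 9 t + 9 f t$)
$L{\left(Q,b \right)} = \frac{1}{3 + 9 Q \left(-1 + b\right)}$
$L^{3}{\left(-3,1 \left(-1\right) \right)} = \left(\frac{1}{3 \left(1 + 3 \left(-3\right) \left(-1 + 1 \left(-1\right)\right)\right)}\right)^{3} = \left(\frac{1}{3 \left(1 + 3 \left(-3\right) \left(-1 - 1\right)\right)}\right)^{3} = \left(\frac{1}{3 \left(1 + 3 \left(-3\right) \left(-2\right)\right)}\right)^{3} = \left(\frac{1}{3 \left(1 + 18\right)}\right)^{3} = \left(\frac{1}{3 \cdot 19}\right)^{3} = \left(\frac{1}{3} \cdot \frac{1}{19}\right)^{3} = \left(\frac{1}{57}\right)^{3} = \frac{1}{185193}$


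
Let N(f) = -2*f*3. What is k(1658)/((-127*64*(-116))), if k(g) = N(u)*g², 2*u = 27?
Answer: -55666521/235712 ≈ -236.16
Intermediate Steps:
u = 27/2 (u = (½)*27 = 27/2 ≈ 13.500)
N(f) = -6*f
k(g) = -81*g² (k(g) = (-6*27/2)*g² = -81*g²)
k(1658)/((-127*64*(-116))) = (-81*1658²)/((-127*64*(-116))) = (-81*2748964)/((-8128*(-116))) = -222666084/942848 = -222666084*1/942848 = -55666521/235712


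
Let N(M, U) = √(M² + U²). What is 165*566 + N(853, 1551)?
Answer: 93390 + √3133210 ≈ 95160.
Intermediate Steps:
165*566 + N(853, 1551) = 165*566 + √(853² + 1551²) = 93390 + √(727609 + 2405601) = 93390 + √3133210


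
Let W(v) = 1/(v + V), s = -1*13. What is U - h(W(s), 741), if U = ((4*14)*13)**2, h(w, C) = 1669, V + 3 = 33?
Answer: 528315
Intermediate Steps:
s = -13
V = 30 (V = -3 + 33 = 30)
W(v) = 1/(30 + v) (W(v) = 1/(v + 30) = 1/(30 + v))
U = 529984 (U = (56*13)**2 = 728**2 = 529984)
U - h(W(s), 741) = 529984 - 1*1669 = 529984 - 1669 = 528315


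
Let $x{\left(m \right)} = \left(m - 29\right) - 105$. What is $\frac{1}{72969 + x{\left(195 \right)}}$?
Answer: $\frac{1}{73030} \approx 1.3693 \cdot 10^{-5}$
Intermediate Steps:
$x{\left(m \right)} = -134 + m$ ($x{\left(m \right)} = \left(-29 + m\right) - 105 = -134 + m$)
$\frac{1}{72969 + x{\left(195 \right)}} = \frac{1}{72969 + \left(-134 + 195\right)} = \frac{1}{72969 + 61} = \frac{1}{73030}$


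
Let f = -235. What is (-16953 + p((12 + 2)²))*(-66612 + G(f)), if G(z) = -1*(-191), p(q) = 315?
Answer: 1105112598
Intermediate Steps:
G(z) = 191
(-16953 + p((12 + 2)²))*(-66612 + G(f)) = (-16953 + 315)*(-66612 + 191) = -16638*(-66421) = 1105112598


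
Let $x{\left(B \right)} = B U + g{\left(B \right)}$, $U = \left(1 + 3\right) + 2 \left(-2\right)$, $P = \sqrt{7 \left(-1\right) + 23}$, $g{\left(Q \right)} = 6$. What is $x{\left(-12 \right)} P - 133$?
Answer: $-109$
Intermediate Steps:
$P = 4$ ($P = \sqrt{-7 + 23} = \sqrt{16} = 4$)
$U = 0$ ($U = 4 - 4 = 0$)
$x{\left(B \right)} = 6$ ($x{\left(B \right)} = B 0 + 6 = 0 + 6 = 6$)
$x{\left(-12 \right)} P - 133 = 6 \cdot 4 - 133 = 24 - 133 = -109$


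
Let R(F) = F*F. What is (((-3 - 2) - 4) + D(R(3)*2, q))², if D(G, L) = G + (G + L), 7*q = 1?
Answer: 36100/49 ≈ 736.73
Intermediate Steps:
q = ⅐ (q = (⅐)*1 = ⅐ ≈ 0.14286)
R(F) = F²
D(G, L) = L + 2*G
(((-3 - 2) - 4) + D(R(3)*2, q))² = (((-3 - 2) - 4) + (⅐ + 2*(3²*2)))² = ((-5 - 4) + (⅐ + 2*(9*2)))² = (-9 + (⅐ + 2*18))² = (-9 + (⅐ + 36))² = (-9 + 253/7)² = (190/7)² = 36100/49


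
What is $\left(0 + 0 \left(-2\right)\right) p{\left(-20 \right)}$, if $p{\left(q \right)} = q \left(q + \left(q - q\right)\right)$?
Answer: $0$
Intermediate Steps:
$p{\left(q \right)} = q^{2}$ ($p{\left(q \right)} = q \left(q + 0\right) = q q = q^{2}$)
$\left(0 + 0 \left(-2\right)\right) p{\left(-20 \right)} = \left(0 + 0 \left(-2\right)\right) \left(-20\right)^{2} = \left(0 + 0\right) 400 = 0 \cdot 400 = 0$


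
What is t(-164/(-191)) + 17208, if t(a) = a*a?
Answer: 627791944/36481 ≈ 17209.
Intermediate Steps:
t(a) = a²
t(-164/(-191)) + 17208 = (-164/(-191))² + 17208 = (-164*(-1/191))² + 17208 = (164/191)² + 17208 = 26896/36481 + 17208 = 627791944/36481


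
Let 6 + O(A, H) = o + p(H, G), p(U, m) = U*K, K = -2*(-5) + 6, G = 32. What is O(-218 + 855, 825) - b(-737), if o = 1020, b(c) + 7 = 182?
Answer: 14039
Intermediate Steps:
K = 16 (K = 10 + 6 = 16)
b(c) = 175 (b(c) = -7 + 182 = 175)
p(U, m) = 16*U (p(U, m) = U*16 = 16*U)
O(A, H) = 1014 + 16*H (O(A, H) = -6 + (1020 + 16*H) = 1014 + 16*H)
O(-218 + 855, 825) - b(-737) = (1014 + 16*825) - 1*175 = (1014 + 13200) - 175 = 14214 - 175 = 14039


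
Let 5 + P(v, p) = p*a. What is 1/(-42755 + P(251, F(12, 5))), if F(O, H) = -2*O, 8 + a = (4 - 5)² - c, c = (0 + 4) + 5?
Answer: -1/42376 ≈ -2.3598e-5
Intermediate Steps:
c = 9 (c = 4 + 5 = 9)
a = -16 (a = -8 + ((4 - 5)² - 1*9) = -8 + ((-1)² - 9) = -8 + (1 - 9) = -8 - 8 = -16)
P(v, p) = -5 - 16*p (P(v, p) = -5 + p*(-16) = -5 - 16*p)
1/(-42755 + P(251, F(12, 5))) = 1/(-42755 + (-5 - (-32)*12)) = 1/(-42755 + (-5 - 16*(-24))) = 1/(-42755 + (-5 + 384)) = 1/(-42755 + 379) = 1/(-42376) = -1/42376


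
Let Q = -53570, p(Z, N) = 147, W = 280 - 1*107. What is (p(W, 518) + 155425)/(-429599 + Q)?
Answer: -155572/483169 ≈ -0.32198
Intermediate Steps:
W = 173 (W = 280 - 107 = 173)
(p(W, 518) + 155425)/(-429599 + Q) = (147 + 155425)/(-429599 - 53570) = 155572/(-483169) = 155572*(-1/483169) = -155572/483169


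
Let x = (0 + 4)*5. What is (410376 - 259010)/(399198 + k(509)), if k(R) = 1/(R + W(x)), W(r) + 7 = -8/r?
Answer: 379625928/1001188589 ≈ 0.37918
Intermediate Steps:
x = 20 (x = 4*5 = 20)
W(r) = -7 - 8/r
k(R) = 1/(-37/5 + R) (k(R) = 1/(R + (-7 - 8/20)) = 1/(R + (-7 - 8*1/20)) = 1/(R + (-7 - ⅖)) = 1/(R - 37/5) = 1/(-37/5 + R))
(410376 - 259010)/(399198 + k(509)) = (410376 - 259010)/(399198 + 5/(-37 + 5*509)) = 151366/(399198 + 5/(-37 + 2545)) = 151366/(399198 + 5/2508) = 151366/(1001188589/2508) = 151366*(2508/1001188589) = 379625928/1001188589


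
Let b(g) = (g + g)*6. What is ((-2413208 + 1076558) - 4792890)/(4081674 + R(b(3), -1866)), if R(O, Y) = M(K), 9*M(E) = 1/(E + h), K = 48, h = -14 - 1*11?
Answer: -1268814780/844906519 ≈ -1.5017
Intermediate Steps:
b(g) = 12*g (b(g) = (2*g)*6 = 12*g)
h = -25 (h = -14 - 11 = -25)
M(E) = 1/(9*(-25 + E)) (M(E) = 1/(9*(E - 25)) = 1/(9*(-25 + E)))
R(O, Y) = 1/207 (R(O, Y) = 1/(9*(-25 + 48)) = (⅑)/23 = (⅑)*(1/23) = 1/207)
((-2413208 + 1076558) - 4792890)/(4081674 + R(b(3), -1866)) = ((-2413208 + 1076558) - 4792890)/(4081674 + 1/207) = (-1336650 - 4792890)/(844906519/207) = -6129540*207/844906519 = -1268814780/844906519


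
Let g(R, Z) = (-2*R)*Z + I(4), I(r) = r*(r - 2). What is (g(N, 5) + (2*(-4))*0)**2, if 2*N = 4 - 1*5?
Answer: 169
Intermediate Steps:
N = -1/2 (N = (4 - 1*5)/2 = (4 - 5)/2 = (1/2)*(-1) = -1/2 ≈ -0.50000)
I(r) = r*(-2 + r)
g(R, Z) = 8 - 2*R*Z (g(R, Z) = (-2*R)*Z + 4*(-2 + 4) = -2*R*Z + 4*2 = -2*R*Z + 8 = 8 - 2*R*Z)
(g(N, 5) + (2*(-4))*0)**2 = ((8 - 2*(-1/2)*5) + (2*(-4))*0)**2 = ((8 + 5) - 8*0)**2 = (13 + 0)**2 = 13**2 = 169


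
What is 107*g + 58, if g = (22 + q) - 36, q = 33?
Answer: 2091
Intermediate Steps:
g = 19 (g = (22 + 33) - 36 = 55 - 36 = 19)
107*g + 58 = 107*19 + 58 = 2033 + 58 = 2091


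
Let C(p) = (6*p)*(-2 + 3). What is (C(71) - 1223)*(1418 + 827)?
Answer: -1789265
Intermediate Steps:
C(p) = 6*p (C(p) = (6*p)*1 = 6*p)
(C(71) - 1223)*(1418 + 827) = (6*71 - 1223)*(1418 + 827) = (426 - 1223)*2245 = -797*2245 = -1789265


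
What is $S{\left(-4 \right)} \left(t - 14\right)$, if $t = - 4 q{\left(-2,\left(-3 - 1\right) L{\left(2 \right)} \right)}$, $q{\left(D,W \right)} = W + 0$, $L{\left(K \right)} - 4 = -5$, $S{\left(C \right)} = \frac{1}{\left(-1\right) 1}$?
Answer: $30$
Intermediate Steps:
$S{\left(C \right)} = -1$ ($S{\left(C \right)} = \frac{1}{-1} = -1$)
$L{\left(K \right)} = -1$ ($L{\left(K \right)} = 4 - 5 = -1$)
$q{\left(D,W \right)} = W$
$t = -16$ ($t = - 4 \left(-3 - 1\right) \left(-1\right) = - 4 \left(\left(-4\right) \left(-1\right)\right) = \left(-4\right) 4 = -16$)
$S{\left(-4 \right)} \left(t - 14\right) = - (-16 - 14) = \left(-1\right) \left(-30\right) = 30$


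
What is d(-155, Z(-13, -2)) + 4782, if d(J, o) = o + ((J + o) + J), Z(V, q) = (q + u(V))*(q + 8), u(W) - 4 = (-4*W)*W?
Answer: -3616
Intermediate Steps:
u(W) = 4 - 4*W² (u(W) = 4 + (-4*W)*W = 4 - 4*W²)
Z(V, q) = (8 + q)*(4 + q - 4*V²) (Z(V, q) = (q + (4 - 4*V²))*(q + 8) = (4 + q - 4*V²)*(8 + q) = (8 + q)*(4 + q - 4*V²))
d(J, o) = 2*J + 2*o (d(J, o) = o + (o + 2*J) = 2*J + 2*o)
d(-155, Z(-13, -2)) + 4782 = (2*(-155) + 2*(32 + (-2)² - 32*(-13)² + 12*(-2) - 4*(-2)*(-13)²)) + 4782 = (-310 + 2*(32 + 4 - 32*169 - 24 - 4*(-2)*169)) + 4782 = (-310 + 2*(32 + 4 - 5408 - 24 + 1352)) + 4782 = (-310 + 2*(-4044)) + 4782 = (-310 - 8088) + 4782 = -8398 + 4782 = -3616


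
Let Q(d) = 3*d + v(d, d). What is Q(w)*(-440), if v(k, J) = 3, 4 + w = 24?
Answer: -27720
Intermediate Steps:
w = 20 (w = -4 + 24 = 20)
Q(d) = 3 + 3*d (Q(d) = 3*d + 3 = 3 + 3*d)
Q(w)*(-440) = (3 + 3*20)*(-440) = (3 + 60)*(-440) = 63*(-440) = -27720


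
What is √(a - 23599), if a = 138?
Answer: I*√23461 ≈ 153.17*I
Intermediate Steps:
√(a - 23599) = √(138 - 23599) = √(-23461) = I*√23461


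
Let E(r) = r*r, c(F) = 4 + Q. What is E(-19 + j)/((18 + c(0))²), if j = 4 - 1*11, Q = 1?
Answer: 676/529 ≈ 1.2779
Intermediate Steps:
c(F) = 5 (c(F) = 4 + 1 = 5)
j = -7 (j = 4 - 11 = -7)
E(r) = r²
E(-19 + j)/((18 + c(0))²) = (-19 - 7)²/((18 + 5)²) = (-26)²/(23²) = 676/529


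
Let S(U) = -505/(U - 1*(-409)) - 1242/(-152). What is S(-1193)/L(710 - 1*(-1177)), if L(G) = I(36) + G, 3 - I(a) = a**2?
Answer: 131311/8848224 ≈ 0.014840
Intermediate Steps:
S(U) = 621/76 - 505/(409 + U) (S(U) = -505/(U + 409) - 1242*(-1/152) = -505/(409 + U) + 621/76 = 621/76 - 505/(409 + U))
I(a) = 3 - a**2
L(G) = -1293 + G (L(G) = (3 - 1*36**2) + G = (3 - 1*1296) + G = (3 - 1296) + G = -1293 + G)
S(-1193)/L(710 - 1*(-1177)) = ((215609 + 621*(-1193))/(76*(409 - 1193)))/(-1293 + (710 - 1*(-1177))) = ((1/76)*(215609 - 740853)/(-784))/(-1293 + (710 + 1177)) = ((1/76)*(-1/784)*(-525244))/(-1293 + 1887) = (131311/14896)/594 = (131311/14896)*(1/594) = 131311/8848224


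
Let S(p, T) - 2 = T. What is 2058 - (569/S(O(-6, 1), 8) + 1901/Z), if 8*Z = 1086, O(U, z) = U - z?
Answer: 10789933/5430 ≈ 1987.1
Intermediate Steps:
S(p, T) = 2 + T
Z = 543/4 (Z = (1/8)*1086 = 543/4 ≈ 135.75)
2058 - (569/S(O(-6, 1), 8) + 1901/Z) = 2058 - (569/(2 + 8) + 1901/(543/4)) = 2058 - (569/10 + 1901*(4/543)) = 2058 - (569*(1/10) + 7604/543) = 2058 - (569/10 + 7604/543) = 2058 - 1*385007/5430 = 2058 - 385007/5430 = 10789933/5430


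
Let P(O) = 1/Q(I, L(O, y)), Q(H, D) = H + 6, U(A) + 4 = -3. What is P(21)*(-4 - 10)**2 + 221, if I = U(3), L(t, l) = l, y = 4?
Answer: 25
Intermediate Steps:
U(A) = -7 (U(A) = -4 - 3 = -7)
I = -7
Q(H, D) = 6 + H
P(O) = -1 (P(O) = 1/(6 - 7) = 1/(-1) = -1)
P(21)*(-4 - 10)**2 + 221 = -(-4 - 10)**2 + 221 = -1*(-14)**2 + 221 = -1*196 + 221 = -196 + 221 = 25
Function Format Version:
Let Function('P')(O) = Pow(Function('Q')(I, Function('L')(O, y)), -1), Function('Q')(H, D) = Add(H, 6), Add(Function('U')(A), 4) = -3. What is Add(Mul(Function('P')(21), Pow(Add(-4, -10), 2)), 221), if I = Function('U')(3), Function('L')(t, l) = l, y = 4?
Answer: 25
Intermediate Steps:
Function('U')(A) = -7 (Function('U')(A) = Add(-4, -3) = -7)
I = -7
Function('Q')(H, D) = Add(6, H)
Function('P')(O) = -1 (Function('P')(O) = Pow(Add(6, -7), -1) = Pow(-1, -1) = -1)
Add(Mul(Function('P')(21), Pow(Add(-4, -10), 2)), 221) = Add(Mul(-1, Pow(Add(-4, -10), 2)), 221) = Add(Mul(-1, Pow(-14, 2)), 221) = Add(Mul(-1, 196), 221) = Add(-196, 221) = 25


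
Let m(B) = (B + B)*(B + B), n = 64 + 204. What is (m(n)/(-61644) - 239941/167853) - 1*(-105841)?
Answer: 91257300587560/862260861 ≈ 1.0583e+5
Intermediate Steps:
n = 268
m(B) = 4*B² (m(B) = (2*B)*(2*B) = 4*B²)
(m(n)/(-61644) - 239941/167853) - 1*(-105841) = ((4*268²)/(-61644) - 239941/167853) - 1*(-105841) = ((4*71824)*(-1/61644) - 239941*1/167853) + 105841 = (287296*(-1/61644) - 239941/167853) + 105841 = (-71824/15411 - 239941/167853) + 105841 = -5251201541/862260861 + 105841 = 91257300587560/862260861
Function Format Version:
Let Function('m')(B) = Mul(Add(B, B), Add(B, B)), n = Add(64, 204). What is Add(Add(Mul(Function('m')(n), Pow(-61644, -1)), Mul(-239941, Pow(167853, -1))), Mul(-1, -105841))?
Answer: Rational(91257300587560, 862260861) ≈ 1.0583e+5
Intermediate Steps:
n = 268
Function('m')(B) = Mul(4, Pow(B, 2)) (Function('m')(B) = Mul(Mul(2, B), Mul(2, B)) = Mul(4, Pow(B, 2)))
Add(Add(Mul(Function('m')(n), Pow(-61644, -1)), Mul(-239941, Pow(167853, -1))), Mul(-1, -105841)) = Add(Add(Mul(Mul(4, Pow(268, 2)), Pow(-61644, -1)), Mul(-239941, Pow(167853, -1))), Mul(-1, -105841)) = Add(Add(Mul(Mul(4, 71824), Rational(-1, 61644)), Mul(-239941, Rational(1, 167853))), 105841) = Add(Add(Mul(287296, Rational(-1, 61644)), Rational(-239941, 167853)), 105841) = Add(Add(Rational(-71824, 15411), Rational(-239941, 167853)), 105841) = Add(Rational(-5251201541, 862260861), 105841) = Rational(91257300587560, 862260861)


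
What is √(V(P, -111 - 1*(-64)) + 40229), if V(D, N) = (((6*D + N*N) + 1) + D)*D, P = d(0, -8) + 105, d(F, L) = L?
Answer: √320462 ≈ 566.09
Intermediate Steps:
P = 97 (P = -8 + 105 = 97)
V(D, N) = D*(1 + N² + 7*D) (V(D, N) = (((6*D + N²) + 1) + D)*D = (((N² + 6*D) + 1) + D)*D = ((1 + N² + 6*D) + D)*D = (1 + N² + 7*D)*D = D*(1 + N² + 7*D))
√(V(P, -111 - 1*(-64)) + 40229) = √(97*(1 + (-111 - 1*(-64))² + 7*97) + 40229) = √(97*(1 + (-111 + 64)² + 679) + 40229) = √(97*(1 + (-47)² + 679) + 40229) = √(97*(1 + 2209 + 679) + 40229) = √(97*2889 + 40229) = √(280233 + 40229) = √320462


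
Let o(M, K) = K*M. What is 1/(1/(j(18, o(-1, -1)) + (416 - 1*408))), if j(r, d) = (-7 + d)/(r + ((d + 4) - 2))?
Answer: 54/7 ≈ 7.7143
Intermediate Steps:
j(r, d) = (-7 + d)/(2 + d + r) (j(r, d) = (-7 + d)/(r + ((4 + d) - 2)) = (-7 + d)/(r + (2 + d)) = (-7 + d)/(2 + d + r))
1/(1/(j(18, o(-1, -1)) + (416 - 1*408))) = 1/(1/((-7 - 1*(-1))/(2 - 1*(-1) + 18) + (416 - 1*408))) = 1/(1/((-7 + 1)/(2 + 1 + 18) + (416 - 408))) = 1/(1/(-6/21 + 8)) = 1/(1/((1/21)*(-6) + 8)) = 1/(1/(-2/7 + 8)) = 1/(1/(54/7)) = 1/(7/54) = 54/7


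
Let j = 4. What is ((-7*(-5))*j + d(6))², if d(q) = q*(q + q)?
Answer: 44944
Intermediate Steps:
d(q) = 2*q² (d(q) = q*(2*q) = 2*q²)
((-7*(-5))*j + d(6))² = (-7*(-5)*4 + 2*6²)² = (35*4 + 2*36)² = (140 + 72)² = 212² = 44944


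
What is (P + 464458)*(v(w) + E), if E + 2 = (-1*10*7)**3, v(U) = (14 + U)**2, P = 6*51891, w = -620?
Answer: 18800834136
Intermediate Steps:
P = 311346
E = -343002 (E = -2 + (-1*10*7)**3 = -2 + (-10*7)**3 = -2 + (-70)**3 = -2 - 343000 = -343002)
(P + 464458)*(v(w) + E) = (311346 + 464458)*((14 - 620)**2 - 343002) = 775804*((-606)**2 - 343002) = 775804*(367236 - 343002) = 775804*24234 = 18800834136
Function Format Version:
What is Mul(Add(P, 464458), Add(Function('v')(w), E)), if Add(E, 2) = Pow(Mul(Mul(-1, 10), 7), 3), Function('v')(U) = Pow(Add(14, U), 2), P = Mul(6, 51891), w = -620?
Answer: 18800834136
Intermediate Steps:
P = 311346
E = -343002 (E = Add(-2, Pow(Mul(Mul(-1, 10), 7), 3)) = Add(-2, Pow(Mul(-10, 7), 3)) = Add(-2, Pow(-70, 3)) = Add(-2, -343000) = -343002)
Mul(Add(P, 464458), Add(Function('v')(w), E)) = Mul(Add(311346, 464458), Add(Pow(Add(14, -620), 2), -343002)) = Mul(775804, Add(Pow(-606, 2), -343002)) = Mul(775804, Add(367236, -343002)) = Mul(775804, 24234) = 18800834136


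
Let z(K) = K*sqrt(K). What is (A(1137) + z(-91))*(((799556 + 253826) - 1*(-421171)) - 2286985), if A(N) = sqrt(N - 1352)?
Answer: 812432*I*(-sqrt(215) + 91*sqrt(91)) ≈ 6.9335e+8*I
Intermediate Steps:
z(K) = K**(3/2)
A(N) = sqrt(-1352 + N)
(A(1137) + z(-91))*(((799556 + 253826) - 1*(-421171)) - 2286985) = (sqrt(-1352 + 1137) + (-91)**(3/2))*(((799556 + 253826) - 1*(-421171)) - 2286985) = (sqrt(-215) - 91*I*sqrt(91))*((1053382 + 421171) - 2286985) = (I*sqrt(215) - 91*I*sqrt(91))*(1474553 - 2286985) = (I*sqrt(215) - 91*I*sqrt(91))*(-812432) = -812432*I*sqrt(215) + 73931312*I*sqrt(91)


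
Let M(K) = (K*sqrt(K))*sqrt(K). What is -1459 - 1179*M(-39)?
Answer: -1794718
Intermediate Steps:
M(K) = K**2 (M(K) = K**(3/2)*sqrt(K) = K**2)
-1459 - 1179*M(-39) = -1459 - 1179*(-39)**2 = -1459 - 1179*1521 = -1459 - 1793259 = -1794718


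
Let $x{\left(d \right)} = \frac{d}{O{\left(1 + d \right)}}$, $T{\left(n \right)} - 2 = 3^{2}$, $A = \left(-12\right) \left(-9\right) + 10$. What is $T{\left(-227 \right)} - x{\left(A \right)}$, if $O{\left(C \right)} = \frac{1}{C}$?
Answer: $-14031$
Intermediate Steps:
$A = 118$ ($A = 108 + 10 = 118$)
$T{\left(n \right)} = 11$ ($T{\left(n \right)} = 2 + 3^{2} = 2 + 9 = 11$)
$x{\left(d \right)} = d \left(1 + d\right)$ ($x{\left(d \right)} = \frac{d}{\frac{1}{1 + d}} = d \left(1 + d\right)$)
$T{\left(-227 \right)} - x{\left(A \right)} = 11 - 118 \left(1 + 118\right) = 11 - 118 \cdot 119 = 11 - 14042 = -14031$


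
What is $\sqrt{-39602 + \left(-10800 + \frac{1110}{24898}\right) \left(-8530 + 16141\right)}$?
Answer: $\frac{i \sqrt{3661320788897}}{211} \approx 9068.5 i$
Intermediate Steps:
$\sqrt{-39602 + \left(-10800 + \frac{1110}{24898}\right) \left(-8530 + 16141\right)} = \sqrt{-39602 + \left(-10800 + 1110 \cdot \frac{1}{24898}\right) 7611} = \sqrt{-39602 + \left(-10800 + \frac{555}{12449}\right) 7611} = \sqrt{-39602 - \frac{17343875205}{211}} = \sqrt{- \frac{17352231227}{211}} = \frac{i \sqrt{3661320788897}}{211}$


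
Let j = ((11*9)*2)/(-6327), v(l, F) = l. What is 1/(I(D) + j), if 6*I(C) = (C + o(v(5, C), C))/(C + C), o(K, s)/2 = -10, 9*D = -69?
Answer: 194028/52277 ≈ 3.7115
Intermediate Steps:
D = -23/3 (D = (⅑)*(-69) = -23/3 ≈ -7.6667)
j = -22/703 (j = (99*2)*(-1/6327) = 198*(-1/6327) = -22/703 ≈ -0.031294)
o(K, s) = -20 (o(K, s) = 2*(-10) = -20)
I(C) = (-20 + C)/(12*C) (I(C) = ((C - 20)/(C + C))/6 = ((-20 + C)/((2*C)))/6 = ((-20 + C)*(1/(2*C)))/6 = ((-20 + C)/(2*C))/6 = (-20 + C)/(12*C))
1/(I(D) + j) = 1/((-20 - 23/3)/(12*(-23/3)) - 22/703) = 1/((1/12)*(-3/23)*(-83/3) - 22/703) = 1/(83/276 - 22/703) = 1/(52277/194028) = 194028/52277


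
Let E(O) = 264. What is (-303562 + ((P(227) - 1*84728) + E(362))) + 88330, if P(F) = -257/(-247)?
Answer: -74024655/247 ≈ -2.9970e+5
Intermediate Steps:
P(F) = 257/247 (P(F) = -257*(-1/247) = 257/247)
(-303562 + ((P(227) - 1*84728) + E(362))) + 88330 = (-303562 + ((257/247 - 1*84728) + 264)) + 88330 = (-303562 + ((257/247 - 84728) + 264)) + 88330 = (-303562 + (-20927559/247 + 264)) + 88330 = (-303562 - 20862351/247) + 88330 = -95842165/247 + 88330 = -74024655/247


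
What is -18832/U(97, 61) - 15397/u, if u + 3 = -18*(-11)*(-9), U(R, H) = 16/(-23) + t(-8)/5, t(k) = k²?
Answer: -80089712/51765 ≈ -1547.2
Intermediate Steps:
U(R, H) = 1392/115 (U(R, H) = 16/(-23) + (-8)²/5 = 16*(-1/23) + 64*(⅕) = -16/23 + 64/5 = 1392/115)
u = -1785 (u = -3 - 18*(-11)*(-9) = -3 + 198*(-9) = -3 - 1782 = -1785)
-18832/U(97, 61) - 15397/u = -18832/1392/115 - 15397/(-1785) = -18832*115/1392 - 15397*(-1/1785) = -135355/87 + 15397/1785 = -80089712/51765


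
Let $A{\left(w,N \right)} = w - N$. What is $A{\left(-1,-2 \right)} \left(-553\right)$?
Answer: $-553$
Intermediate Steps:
$A{\left(-1,-2 \right)} \left(-553\right) = \left(-1 - -2\right) \left(-553\right) = \left(-1 + 2\right) \left(-553\right) = 1 \left(-553\right) = -553$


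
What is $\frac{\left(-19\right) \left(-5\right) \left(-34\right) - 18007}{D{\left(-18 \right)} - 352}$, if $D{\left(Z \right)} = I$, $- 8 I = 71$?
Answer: $\frac{169896}{2887} \approx 58.849$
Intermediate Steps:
$I = - \frac{71}{8}$ ($I = \left(- \frac{1}{8}\right) 71 = - \frac{71}{8} \approx -8.875$)
$D{\left(Z \right)} = - \frac{71}{8}$
$\frac{\left(-19\right) \left(-5\right) \left(-34\right) - 18007}{D{\left(-18 \right)} - 352} = \frac{\left(-19\right) \left(-5\right) \left(-34\right) - 18007}{- \frac{71}{8} - 352} = \frac{95 \left(-34\right) - 18007}{- \frac{2887}{8}} = \left(-3230 - 18007\right) \left(- \frac{8}{2887}\right) = \left(-21237\right) \left(- \frac{8}{2887}\right) = \frac{169896}{2887}$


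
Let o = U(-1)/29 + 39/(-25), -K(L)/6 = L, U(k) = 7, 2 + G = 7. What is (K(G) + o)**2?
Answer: 515562436/525625 ≈ 980.86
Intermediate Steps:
G = 5 (G = -2 + 7 = 5)
K(L) = -6*L
o = -956/725 (o = 7/29 + 39/(-25) = 7*(1/29) + 39*(-1/25) = 7/29 - 39/25 = -956/725 ≈ -1.3186)
(K(G) + o)**2 = (-6*5 - 956/725)**2 = (-30 - 956/725)**2 = (-22706/725)**2 = 515562436/525625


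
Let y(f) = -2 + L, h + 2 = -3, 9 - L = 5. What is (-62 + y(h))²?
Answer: 3600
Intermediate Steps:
L = 4 (L = 9 - 1*5 = 9 - 5 = 4)
h = -5 (h = -2 - 3 = -5)
y(f) = 2 (y(f) = -2 + 4 = 2)
(-62 + y(h))² = (-62 + 2)² = (-60)² = 3600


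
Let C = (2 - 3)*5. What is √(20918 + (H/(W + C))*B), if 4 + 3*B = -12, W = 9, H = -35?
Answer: √188682/3 ≈ 144.79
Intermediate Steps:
B = -16/3 (B = -4/3 + (⅓)*(-12) = -4/3 - 4 = -16/3 ≈ -5.3333)
C = -5 (C = -1*5 = -5)
√(20918 + (H/(W + C))*B) = √(20918 + (-35/(9 - 5))*(-16/3)) = √(20918 + (-35/4)*(-16/3)) = √(20918 + ((¼)*(-35))*(-16/3)) = √(20918 - 35/4*(-16/3)) = √(20918 + 140/3) = √(62894/3) = √188682/3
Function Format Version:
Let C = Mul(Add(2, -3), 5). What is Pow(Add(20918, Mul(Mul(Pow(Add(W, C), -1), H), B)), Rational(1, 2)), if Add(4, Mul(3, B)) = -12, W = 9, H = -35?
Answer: Mul(Rational(1, 3), Pow(188682, Rational(1, 2))) ≈ 144.79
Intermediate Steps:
B = Rational(-16, 3) (B = Add(Rational(-4, 3), Mul(Rational(1, 3), -12)) = Add(Rational(-4, 3), -4) = Rational(-16, 3) ≈ -5.3333)
C = -5 (C = Mul(-1, 5) = -5)
Pow(Add(20918, Mul(Mul(Pow(Add(W, C), -1), H), B)), Rational(1, 2)) = Pow(Add(20918, Mul(Mul(Pow(Add(9, -5), -1), -35), Rational(-16, 3))), Rational(1, 2)) = Pow(Add(20918, Mul(Mul(Pow(4, -1), -35), Rational(-16, 3))), Rational(1, 2)) = Pow(Add(20918, Mul(Mul(Rational(1, 4), -35), Rational(-16, 3))), Rational(1, 2)) = Pow(Add(20918, Mul(Rational(-35, 4), Rational(-16, 3))), Rational(1, 2)) = Pow(Add(20918, Rational(140, 3)), Rational(1, 2)) = Pow(Rational(62894, 3), Rational(1, 2)) = Mul(Rational(1, 3), Pow(188682, Rational(1, 2)))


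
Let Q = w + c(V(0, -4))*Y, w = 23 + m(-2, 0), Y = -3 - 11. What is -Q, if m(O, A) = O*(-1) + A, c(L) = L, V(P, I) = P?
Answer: -25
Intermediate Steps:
Y = -14
m(O, A) = A - O (m(O, A) = -O + A = A - O)
w = 25 (w = 23 + (0 - 1*(-2)) = 23 + (0 + 2) = 23 + 2 = 25)
Q = 25 (Q = 25 + 0*(-14) = 25 + 0 = 25)
-Q = -1*25 = -25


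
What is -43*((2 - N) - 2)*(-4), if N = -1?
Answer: 172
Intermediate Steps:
-43*((2 - N) - 2)*(-4) = -43*((2 - 1*(-1)) - 2)*(-4) = -43*((2 + 1) - 2)*(-4) = -43*(3 - 2)*(-4) = -43*(-4) = 172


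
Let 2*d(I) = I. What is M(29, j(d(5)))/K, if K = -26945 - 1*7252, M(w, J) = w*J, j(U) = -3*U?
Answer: 145/22798 ≈ 0.0063602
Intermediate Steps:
d(I) = I/2
M(w, J) = J*w
K = -34197 (K = -26945 - 7252 = -34197)
M(29, j(d(5)))/K = (-3*5/2*29)/(-34197) = (-3*5/2*29)*(-1/34197) = -15/2*29*(-1/34197) = -435/2*(-1/34197) = 145/22798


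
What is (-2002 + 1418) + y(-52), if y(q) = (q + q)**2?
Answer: 10232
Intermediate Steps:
y(q) = 4*q**2 (y(q) = (2*q)**2 = 4*q**2)
(-2002 + 1418) + y(-52) = (-2002 + 1418) + 4*(-52)**2 = -584 + 4*2704 = -584 + 10816 = 10232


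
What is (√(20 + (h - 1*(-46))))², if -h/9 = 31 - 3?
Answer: -186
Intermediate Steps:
h = -252 (h = -9*(31 - 3) = -9*28 = -252)
(√(20 + (h - 1*(-46))))² = (√(20 + (-252 - 1*(-46))))² = (√(20 + (-252 + 46)))² = (√(20 - 206))² = (√(-186))² = (I*√186)² = -186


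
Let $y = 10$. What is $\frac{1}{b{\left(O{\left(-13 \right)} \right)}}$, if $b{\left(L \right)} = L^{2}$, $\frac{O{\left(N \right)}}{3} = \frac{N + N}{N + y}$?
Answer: $\frac{1}{676} \approx 0.0014793$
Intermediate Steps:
$O{\left(N \right)} = \frac{6 N}{10 + N}$ ($O{\left(N \right)} = 3 \frac{N + N}{N + 10} = 3 \frac{2 N}{10 + N} = \frac{6 N}{10 + N}$)
$\frac{1}{b{\left(O{\left(-13 \right)} \right)}} = \frac{1}{\left(6 \left(-13\right) \frac{1}{10 - 13}\right)^{2}} = \frac{1}{\left(6 \left(-13\right) \frac{1}{-3}\right)^{2}} = \frac{1}{\left(6 \left(-13\right) \left(- \frac{1}{3}\right)\right)^{2}} = \frac{1}{26^{2}} = \frac{1}{676}$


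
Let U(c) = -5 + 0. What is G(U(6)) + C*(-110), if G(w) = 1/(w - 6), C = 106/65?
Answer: -25665/143 ≈ -179.48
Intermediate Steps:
U(c) = -5
C = 106/65 (C = 106*(1/65) = 106/65 ≈ 1.6308)
G(w) = 1/(-6 + w)
G(U(6)) + C*(-110) = 1/(-6 - 5) + (106/65)*(-110) = 1/(-11) - 2332/13 = -1/11 - 2332/13 = -25665/143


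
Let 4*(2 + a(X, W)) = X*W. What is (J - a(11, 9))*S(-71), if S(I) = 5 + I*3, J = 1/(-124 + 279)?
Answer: 733252/155 ≈ 4730.7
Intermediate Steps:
a(X, W) = -2 + W*X/4 (a(X, W) = -2 + (X*W)/4 = -2 + (W*X)/4 = -2 + W*X/4)
J = 1/155 ≈ 0.0064516
S(I) = 5 + 3*I
(J - a(11, 9))*S(-71) = (1/155 - (-2 + (¼)*9*11))*(5 + 3*(-71)) = (1/155 - (-2 + 99/4))*(5 - 213) = (1/155 - 1*91/4)*(-208) = (1/155 - 91/4)*(-208) = -14101/620*(-208) = 733252/155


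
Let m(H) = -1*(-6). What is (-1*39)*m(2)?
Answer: -234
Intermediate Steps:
m(H) = 6
(-1*39)*m(2) = -1*39*6 = -39*6 = -234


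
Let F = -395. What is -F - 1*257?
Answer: 138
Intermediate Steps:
-F - 1*257 = -1*(-395) - 1*257 = 395 - 257 = 138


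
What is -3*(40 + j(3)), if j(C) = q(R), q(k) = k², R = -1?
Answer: -123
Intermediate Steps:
j(C) = 1 (j(C) = (-1)² = 1)
-3*(40 + j(3)) = -3*(40 + 1) = -3*41 = -123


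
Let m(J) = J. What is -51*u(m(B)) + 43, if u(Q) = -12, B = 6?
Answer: 655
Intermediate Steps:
-51*u(m(B)) + 43 = -51*(-12) + 43 = 612 + 43 = 655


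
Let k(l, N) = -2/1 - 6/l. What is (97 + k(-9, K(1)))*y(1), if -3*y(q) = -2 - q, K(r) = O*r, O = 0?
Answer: 287/3 ≈ 95.667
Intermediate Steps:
K(r) = 0 (K(r) = 0*r = 0)
k(l, N) = -2 - 6/l (k(l, N) = -2*1 - 6/l = -2 - 6/l)
y(q) = 2/3 + q/3 (y(q) = -(-2 - q)/3 = 2/3 + q/3)
(97 + k(-9, K(1)))*y(1) = (97 + (-2 - 6/(-9)))*(2/3 + (1/3)*1) = (97 + (-2 - 6*(-1/9)))*(2/3 + 1/3) = (97 + (-2 + 2/3))*1 = (97 - 4/3)*1 = (287/3)*1 = 287/3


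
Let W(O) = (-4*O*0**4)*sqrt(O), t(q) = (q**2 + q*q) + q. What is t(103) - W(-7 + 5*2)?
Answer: 21321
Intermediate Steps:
t(q) = q + 2*q**2 (t(q) = (q**2 + q**2) + q = 2*q**2 + q = q + 2*q**2)
W(O) = 0 (W(O) = (-4*O*0)*sqrt(O) = 0*sqrt(O) = 0)
t(103) - W(-7 + 5*2) = 103*(1 + 2*103) - 1*0 = 103*(1 + 206) + 0 = 103*207 + 0 = 21321 + 0 = 21321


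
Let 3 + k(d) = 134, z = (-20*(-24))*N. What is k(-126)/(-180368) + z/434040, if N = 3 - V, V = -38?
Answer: 29106525/652391056 ≈ 0.044615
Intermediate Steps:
N = 41 (N = 3 - 1*(-38) = 3 + 38 = 41)
z = 19680 (z = -20*(-24)*41 = 480*41 = 19680)
k(d) = 131 (k(d) = -3 + 134 = 131)
k(-126)/(-180368) + z/434040 = 131/(-180368) + 19680/434040 = 131*(-1/180368) + 19680*(1/434040) = -131/180368 + 164/3617 = 29106525/652391056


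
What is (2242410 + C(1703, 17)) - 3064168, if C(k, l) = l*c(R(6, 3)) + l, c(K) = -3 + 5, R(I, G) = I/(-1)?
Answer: -821707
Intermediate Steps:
R(I, G) = -I (R(I, G) = I*(-1) = -I)
c(K) = 2
C(k, l) = 3*l (C(k, l) = l*2 + l = 2*l + l = 3*l)
(2242410 + C(1703, 17)) - 3064168 = (2242410 + 3*17) - 3064168 = (2242410 + 51) - 3064168 = 2242461 - 3064168 = -821707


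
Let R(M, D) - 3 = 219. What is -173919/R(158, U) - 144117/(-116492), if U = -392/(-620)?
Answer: -3371363029/4310204 ≈ -782.18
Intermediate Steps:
U = 98/155 (U = -392*(-1/620) = 98/155 ≈ 0.63226)
R(M, D) = 222 (R(M, D) = 3 + 219 = 222)
-173919/R(158, U) - 144117/(-116492) = -173919/222 - 144117/(-116492) = -173919*1/222 - 144117*(-1/116492) = -57973/74 + 144117/116492 = -3371363029/4310204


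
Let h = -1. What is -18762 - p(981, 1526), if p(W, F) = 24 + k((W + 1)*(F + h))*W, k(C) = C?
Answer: -1469115336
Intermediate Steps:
p(W, F) = 24 + W*(1 + W)*(-1 + F) (p(W, F) = 24 + ((W + 1)*(F - 1))*W = 24 + ((1 + W)*(-1 + F))*W = 24 + W*(1 + W)*(-1 + F))
-18762 - p(981, 1526) = -18762 - (24 + 981*(-1 + 1526 - 1*981 + 1526*981)) = -18762 - (24 + 981*(-1 + 1526 - 981 + 1497006)) = -18762 - (24 + 981*1497550) = -18762 - (24 + 1469096550) = -18762 - 1*1469096574 = -18762 - 1469096574 = -1469115336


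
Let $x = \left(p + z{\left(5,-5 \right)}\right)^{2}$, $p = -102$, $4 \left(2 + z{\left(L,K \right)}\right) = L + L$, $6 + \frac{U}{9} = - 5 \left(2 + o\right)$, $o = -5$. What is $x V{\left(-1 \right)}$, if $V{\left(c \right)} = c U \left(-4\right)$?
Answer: $3337929$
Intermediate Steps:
$U = 81$ ($U = -54 + 9 \left(- 5 \left(2 - 5\right)\right) = -54 + 9 \left(\left(-5\right) \left(-3\right)\right) = -54 + 9 \cdot 15 = -54 + 135 = 81$)
$z{\left(L,K \right)} = -2 + \frac{L}{2}$ ($z{\left(L,K \right)} = -2 + \frac{L + L}{4} = -2 + \frac{2 L}{4} = -2 + \frac{L}{2}$)
$V{\left(c \right)} = - 324 c$ ($V{\left(c \right)} = c 81 \left(-4\right) = 81 c \left(-4\right) = - 324 c$)
$x = \frac{41209}{4}$ ($x = \left(-102 + \left(-2 + \frac{1}{2} \cdot 5\right)\right)^{2} = \left(-102 + \left(-2 + \frac{5}{2}\right)\right)^{2} = \left(-102 + \frac{1}{2}\right)^{2} = \left(- \frac{203}{2}\right)^{2} = \frac{41209}{4} \approx 10302.0$)
$x V{\left(-1 \right)} = \frac{41209 \left(\left(-324\right) \left(-1\right)\right)}{4} = \frac{41209}{4} \cdot 324 = 3337929$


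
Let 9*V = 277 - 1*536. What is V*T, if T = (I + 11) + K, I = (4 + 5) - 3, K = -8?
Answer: -259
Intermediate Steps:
I = 6 (I = 9 - 3 = 6)
T = 9 (T = (6 + 11) - 8 = 17 - 8 = 9)
V = -259/9 (V = (277 - 1*536)/9 = (277 - 536)/9 = (⅑)*(-259) = -259/9 ≈ -28.778)
V*T = -259/9*9 = -259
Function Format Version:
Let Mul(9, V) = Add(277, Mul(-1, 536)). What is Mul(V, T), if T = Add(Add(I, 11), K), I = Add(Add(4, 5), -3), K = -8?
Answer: -259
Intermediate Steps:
I = 6 (I = Add(9, -3) = 6)
T = 9 (T = Add(Add(6, 11), -8) = Add(17, -8) = 9)
V = Rational(-259, 9) (V = Mul(Rational(1, 9), Add(277, Mul(-1, 536))) = Mul(Rational(1, 9), Add(277, -536)) = Mul(Rational(1, 9), -259) = Rational(-259, 9) ≈ -28.778)
Mul(V, T) = Mul(Rational(-259, 9), 9) = -259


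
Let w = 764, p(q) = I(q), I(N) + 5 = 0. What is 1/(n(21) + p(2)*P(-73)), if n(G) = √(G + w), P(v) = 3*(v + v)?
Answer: 438/959063 - √785/4795315 ≈ 0.00045085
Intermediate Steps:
I(N) = -5 (I(N) = -5 + 0 = -5)
p(q) = -5
P(v) = 6*v (P(v) = 3*(2*v) = 6*v)
n(G) = √(764 + G) (n(G) = √(G + 764) = √(764 + G))
1/(n(21) + p(2)*P(-73)) = 1/(√(764 + 21) - 30*(-73)) = 1/(√785 - 5*(-438)) = 1/(√785 + 2190) = 1/(2190 + √785)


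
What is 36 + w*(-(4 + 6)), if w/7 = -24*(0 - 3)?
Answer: -5004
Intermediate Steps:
w = 504 (w = 7*(-24*(0 - 3)) = 7*(-24*(-3)) = 7*72 = 504)
36 + w*(-(4 + 6)) = 36 + 504*(-(4 + 6)) = 36 + 504*(-1*10) = 36 + 504*(-10) = 36 - 5040 = -5004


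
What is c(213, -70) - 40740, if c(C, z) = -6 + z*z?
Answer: -35846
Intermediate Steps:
c(C, z) = -6 + z²
c(213, -70) - 40740 = (-6 + (-70)²) - 40740 = (-6 + 4900) - 40740 = 4894 - 40740 = -35846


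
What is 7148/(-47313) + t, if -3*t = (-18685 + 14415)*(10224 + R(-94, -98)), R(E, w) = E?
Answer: 682176174952/47313 ≈ 1.4418e+7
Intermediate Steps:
t = 43255100/3 (t = -(-18685 + 14415)*(10224 - 94)/3 = -(-4270)*10130/3 = -1/3*(-43255100) = 43255100/3 ≈ 1.4418e+7)
7148/(-47313) + t = 7148/(-47313) + 43255100/3 = 7148*(-1/47313) + 43255100/3 = -7148/47313 + 43255100/3 = 682176174952/47313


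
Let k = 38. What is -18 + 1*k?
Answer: 20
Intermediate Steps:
-18 + 1*k = -18 + 1*38 = -18 + 38 = 20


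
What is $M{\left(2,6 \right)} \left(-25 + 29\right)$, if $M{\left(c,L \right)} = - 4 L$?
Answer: $-96$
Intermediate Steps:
$M{\left(2,6 \right)} \left(-25 + 29\right) = \left(-4\right) 6 \left(-25 + 29\right) = \left(-24\right) 4 = -96$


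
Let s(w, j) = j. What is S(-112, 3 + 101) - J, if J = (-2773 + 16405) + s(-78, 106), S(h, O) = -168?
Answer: -13906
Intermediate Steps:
J = 13738 (J = (-2773 + 16405) + 106 = 13632 + 106 = 13738)
S(-112, 3 + 101) - J = -168 - 1*13738 = -168 - 13738 = -13906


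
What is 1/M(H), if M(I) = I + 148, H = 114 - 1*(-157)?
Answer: 1/419 ≈ 0.0023866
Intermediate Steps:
H = 271 (H = 114 + 157 = 271)
M(I) = 148 + I
1/M(H) = 1/(148 + 271) = 1/419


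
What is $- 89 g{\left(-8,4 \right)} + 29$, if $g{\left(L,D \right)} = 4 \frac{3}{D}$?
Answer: $-238$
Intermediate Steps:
$g{\left(L,D \right)} = \frac{12}{D}$
$- 89 g{\left(-8,4 \right)} + 29 = - 89 \cdot \frac{12}{4} + 29 = - 89 \cdot 12 \cdot \frac{1}{4} + 29 = \left(-89\right) 3 + 29 = -267 + 29 = -238$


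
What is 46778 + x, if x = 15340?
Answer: 62118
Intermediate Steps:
46778 + x = 46778 + 15340 = 62118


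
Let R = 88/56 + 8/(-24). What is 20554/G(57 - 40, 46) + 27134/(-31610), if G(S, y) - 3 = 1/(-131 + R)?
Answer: 442560946466/64436985 ≈ 6868.1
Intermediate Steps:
R = 26/21 (R = 88*(1/56) + 8*(-1/24) = 11/7 - ⅓ = 26/21 ≈ 1.2381)
G(S, y) = 8154/2725 (G(S, y) = 3 + 1/(-131 + 26/21) = 3 + 1/(-2725/21) = 3 - 21/2725 = 8154/2725)
20554/G(57 - 40, 46) + 27134/(-31610) = 20554/(8154/2725) + 27134/(-31610) = 20554*(2725/8154) + 27134*(-1/31610) = 28004825/4077 - 13567/15805 = 442560946466/64436985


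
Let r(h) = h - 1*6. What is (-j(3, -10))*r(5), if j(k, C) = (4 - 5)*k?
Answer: -3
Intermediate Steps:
r(h) = -6 + h (r(h) = h - 6 = -6 + h)
j(k, C) = -k
(-j(3, -10))*r(5) = (-(-1)*3)*(-6 + 5) = -1*(-3)*(-1) = 3*(-1) = -3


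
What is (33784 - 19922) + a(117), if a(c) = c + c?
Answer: 14096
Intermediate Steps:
a(c) = 2*c
(33784 - 19922) + a(117) = (33784 - 19922) + 2*117 = 13862 + 234 = 14096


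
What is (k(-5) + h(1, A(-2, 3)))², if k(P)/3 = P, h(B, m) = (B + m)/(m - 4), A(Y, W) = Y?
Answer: 7921/36 ≈ 220.03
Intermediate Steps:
h(B, m) = (B + m)/(-4 + m)
k(P) = 3*P
(k(-5) + h(1, A(-2, 3)))² = (3*(-5) + (1 - 2)/(-4 - 2))² = (-15 - 1/(-6))² = (-15 - ⅙*(-1))² = (-15 + ⅙)² = (-89/6)² = 7921/36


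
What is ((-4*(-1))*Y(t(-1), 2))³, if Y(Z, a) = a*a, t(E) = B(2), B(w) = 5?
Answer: 4096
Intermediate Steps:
t(E) = 5
Y(Z, a) = a²
((-4*(-1))*Y(t(-1), 2))³ = (-4*(-1)*2²)³ = (4*4)³ = 16³ = 4096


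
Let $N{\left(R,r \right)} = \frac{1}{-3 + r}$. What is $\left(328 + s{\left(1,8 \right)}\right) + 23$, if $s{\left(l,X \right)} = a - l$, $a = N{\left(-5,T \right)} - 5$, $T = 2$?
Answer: $344$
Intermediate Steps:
$a = -6$ ($a = \frac{1}{-3 + 2} - 5 = \frac{1}{-1} - 5 = -1 - 5 = -6$)
$s{\left(l,X \right)} = -6 - l$
$\left(328 + s{\left(1,8 \right)}\right) + 23 = \left(328 - 7\right) + 23 = 321 + 23 = 344$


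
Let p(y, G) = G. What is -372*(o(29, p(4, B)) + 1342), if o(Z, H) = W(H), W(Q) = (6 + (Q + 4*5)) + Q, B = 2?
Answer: -510384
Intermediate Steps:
W(Q) = 26 + 2*Q (W(Q) = (6 + (Q + 20)) + Q = (6 + (20 + Q)) + Q = (26 + Q) + Q = 26 + 2*Q)
o(Z, H) = 26 + 2*H
-372*(o(29, p(4, B)) + 1342) = -372*((26 + 2*2) + 1342) = -372*((26 + 4) + 1342) = -372*(30 + 1342) = -372*1372 = -510384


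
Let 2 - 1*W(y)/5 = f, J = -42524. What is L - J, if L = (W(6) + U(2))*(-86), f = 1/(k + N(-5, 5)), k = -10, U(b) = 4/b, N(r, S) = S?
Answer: 41406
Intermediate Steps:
f = -⅕ (f = 1/(-10 + 5) = 1/(-5) = -⅕ ≈ -0.20000)
W(y) = 11 (W(y) = 10 - 5*(-⅕) = 10 + 1 = 11)
L = -1118 (L = (11 + 4/2)*(-86) = (11 + 4*(½))*(-86) = (11 + 2)*(-86) = 13*(-86) = -1118)
L - J = -1118 - 1*(-42524) = -1118 + 42524 = 41406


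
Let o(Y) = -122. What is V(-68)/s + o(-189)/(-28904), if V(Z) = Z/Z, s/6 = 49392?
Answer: 4522981/1070719776 ≈ 0.0042242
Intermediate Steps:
s = 296352 (s = 6*49392 = 296352)
V(Z) = 1
V(-68)/s + o(-189)/(-28904) = 1/296352 - 122/(-28904) = 1*(1/296352) - 122*(-1/28904) = 1/296352 + 61/14452 = 4522981/1070719776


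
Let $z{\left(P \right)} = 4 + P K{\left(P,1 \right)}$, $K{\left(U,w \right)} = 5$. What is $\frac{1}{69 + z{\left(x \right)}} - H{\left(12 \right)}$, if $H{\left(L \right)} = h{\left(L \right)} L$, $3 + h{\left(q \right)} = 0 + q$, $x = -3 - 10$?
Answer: $- \frac{863}{8} \approx -107.88$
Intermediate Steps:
$x = -13$ ($x = -3 - 10 = -13$)
$h{\left(q \right)} = -3 + q$ ($h{\left(q \right)} = -3 + \left(0 + q\right) = -3 + q$)
$z{\left(P \right)} = 4 + 5 P$ ($z{\left(P \right)} = 4 + P 5 = 4 + 5 P$)
$H{\left(L \right)} = L \left(-3 + L\right)$ ($H{\left(L \right)} = \left(-3 + L\right) L = L \left(-3 + L\right)$)
$\frac{1}{69 + z{\left(x \right)}} - H{\left(12 \right)} = \frac{1}{69 + \left(4 + 5 \left(-13\right)\right)} - 12 \left(-3 + 12\right) = \frac{1}{69 + \left(4 - 65\right)} - 12 \cdot 9 = \frac{1}{69 - 61} - 108 = \frac{1}{8} - 108 = - \frac{863}{8}$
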